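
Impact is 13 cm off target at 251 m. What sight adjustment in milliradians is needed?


1 mrad subtends 1 cm per 10 m of range, so adj = error_cm / (dist_m / 10) = 13 / (251/10) = 0.5179 mrad

0.5179 mrad


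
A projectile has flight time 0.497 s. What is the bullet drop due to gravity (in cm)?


drop = 0.5*g*t^2 = 0.5*9.81*0.497^2 = 1.21158 m ≈ 121.2 cm

121.2 cm


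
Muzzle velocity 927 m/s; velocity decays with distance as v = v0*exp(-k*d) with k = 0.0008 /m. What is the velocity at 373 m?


v = v0*exp(-k*d) = 927*exp(-0.0008*373) = 687.8 m/s

687.8 m/s


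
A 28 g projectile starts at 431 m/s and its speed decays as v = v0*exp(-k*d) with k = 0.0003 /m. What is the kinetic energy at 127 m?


v = v0*exp(-k*d) = 431*exp(-0.0003*127) = 414.888 m/s
E = 0.5*m*v^2 = 0.5*0.028*414.888^2 = 2410 J

2410 J


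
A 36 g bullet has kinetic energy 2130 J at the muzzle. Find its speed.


v = sqrt(2*E/m) = sqrt(2*2130/0.036) = 344 m/s

344 m/s


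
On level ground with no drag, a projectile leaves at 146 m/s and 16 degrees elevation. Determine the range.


R = v0^2 * sin(2*theta) / g = 146^2 * sin(2*16°) / 9.81 = 1151 m

1151 m


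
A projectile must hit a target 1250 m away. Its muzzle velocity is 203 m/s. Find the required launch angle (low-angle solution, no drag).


sin(2*theta) = R*g/v0^2 = 1250*9.81/203^2 = 0.297568, theta = arcsin(0.297568)/2 = 8.656°

8.656 degrees


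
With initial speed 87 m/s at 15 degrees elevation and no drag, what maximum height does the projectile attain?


H = (v0*sin(theta))^2 / (2g) = (87*sin(15°))^2 / (2*9.81) = 25.84 m

25.84 m


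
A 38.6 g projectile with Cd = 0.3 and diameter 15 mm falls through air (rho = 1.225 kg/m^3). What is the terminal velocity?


A = pi*(d/2)^2 = pi*(15/2000)^2 = 1.76715e-04 m^2
vt = sqrt(2mg/(Cd*rho*A)) = sqrt(2*0.0386*9.81/(0.3 * 1.225 * 1.76715e-04)) = 108 m/s

108 m/s


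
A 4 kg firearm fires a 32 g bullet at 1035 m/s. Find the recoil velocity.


v_recoil = m_p * v_p / m_gun = 0.032 * 1035 / 4 = 8.28 m/s

8.28 m/s


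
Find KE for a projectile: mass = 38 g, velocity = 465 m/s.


E = 0.5*m*v^2 = 0.5*0.038*465^2 = 4108 J

4108 J


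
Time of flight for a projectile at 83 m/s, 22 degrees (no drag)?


T = 2*v0*sin(theta)/g = 2*83*sin(22°)/9.81 = 6.339 s

6.339 s


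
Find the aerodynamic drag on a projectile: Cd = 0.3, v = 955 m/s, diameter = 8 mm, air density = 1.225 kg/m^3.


A = pi*(d/2)^2 = pi*(8/2000)^2 = 5.02655e-05 m^2
Fd = 0.5*Cd*rho*A*v^2 = 0.5*0.3*1.225*5.02655e-05*955^2 = 8.424 N

8.424 N


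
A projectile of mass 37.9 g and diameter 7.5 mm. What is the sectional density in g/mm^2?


SD = m/d^2 = 37.9/7.5^2 = 0.6738 g/mm^2

0.6738 g/mm^2


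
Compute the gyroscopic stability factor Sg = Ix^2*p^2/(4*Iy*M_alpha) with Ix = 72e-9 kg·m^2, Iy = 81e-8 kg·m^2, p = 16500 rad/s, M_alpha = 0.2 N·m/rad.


Sg = Ix^2 * p^2 / (4 * Iy * M_alpha) = (72e-9)^2 * 16500^2 / (4 * 81e-8 * 0.2) = 2.178

2.178


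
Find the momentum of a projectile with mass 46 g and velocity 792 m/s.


p = m*v = 0.046*792 = 36.43 kg·m/s

36.43 kg·m/s


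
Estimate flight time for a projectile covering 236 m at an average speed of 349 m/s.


t = d/v = 236/349 = 0.6762 s

0.6762 s


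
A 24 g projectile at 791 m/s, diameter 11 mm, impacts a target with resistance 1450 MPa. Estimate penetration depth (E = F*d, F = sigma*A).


A = pi*(d/2)^2 = pi*(11/2)^2 = 95.0332 mm^2
E = 0.5*m*v^2 = 0.5*0.024*791^2 = 7508.17 J
depth = E/(sigma*A) = 7508.17 J / (1450 MPa * 95.0332 mm^2) = 7508.17/(1450 * 95.0332) m = 0.0544868 m ≈ 54.49 mm

54.49 mm


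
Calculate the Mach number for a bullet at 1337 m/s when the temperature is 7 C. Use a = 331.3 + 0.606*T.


a = 331.3 + 0.606*(7) = 335.542 m/s
M = v/a = 1337/335.542 = 3.985

3.985


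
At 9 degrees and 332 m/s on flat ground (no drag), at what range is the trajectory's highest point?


R = v0^2*sin(2*theta)/g = 332^2*sin(2*9°)/9.81 = 3472.08 m
apex_dist = R/2 = 3472.08/2 = 1736 m

1736 m


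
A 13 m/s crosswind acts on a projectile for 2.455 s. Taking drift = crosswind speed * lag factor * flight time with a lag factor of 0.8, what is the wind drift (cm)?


drift = v_wind * lag * t = 13 * 0.8 * 2.455 = 25.532 m ≈ 2553 cm

2553 cm


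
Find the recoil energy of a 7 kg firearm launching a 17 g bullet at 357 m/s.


v_r = m_p*v_p/m_gun = 0.017*357/7 = 0.867 m/s, E_r = 0.5*m_gun*v_r^2 = 0.5*7*0.867^2 = 2.631 J

2.631 J


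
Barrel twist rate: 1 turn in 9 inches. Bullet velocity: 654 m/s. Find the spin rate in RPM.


twist_m = 9*0.0254 = 0.2286 m
spin = v/twist = 654/0.2286 = 2860.892 rev/s
RPM = spin*60 = 2860.892*60 ≈ 171654 RPM

171654 RPM


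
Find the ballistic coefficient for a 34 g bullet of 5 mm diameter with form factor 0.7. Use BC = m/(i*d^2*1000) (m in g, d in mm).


BC = m/(i*d^2*1000) = 34/(0.7 * 5^2 * 1000) = 0.001943

0.001943


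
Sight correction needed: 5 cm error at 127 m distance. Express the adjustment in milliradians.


1 mrad subtends 1 cm per 10 m of range, so adj = error_cm / (dist_m / 10) = 5 / (127/10) = 0.3937 mrad

0.3937 mrad


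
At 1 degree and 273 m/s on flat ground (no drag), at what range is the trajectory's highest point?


R = v0^2*sin(2*theta)/g = 273^2*sin(2*1°)/9.81 = 265.14 m
apex_dist = R/2 = 265.14/2 = 132.6 m

132.6 m


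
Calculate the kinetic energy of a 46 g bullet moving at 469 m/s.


E = 0.5*m*v^2 = 0.5*0.046*469^2 = 5059 J

5059 J


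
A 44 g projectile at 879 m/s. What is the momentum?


p = m*v = 0.044*879 = 38.68 kg·m/s

38.68 kg·m/s


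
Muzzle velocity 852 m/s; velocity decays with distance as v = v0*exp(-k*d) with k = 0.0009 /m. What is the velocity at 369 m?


v = v0*exp(-k*d) = 852*exp(-0.0009*369) = 611.2 m/s

611.2 m/s


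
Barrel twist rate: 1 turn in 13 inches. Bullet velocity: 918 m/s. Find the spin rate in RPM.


twist_m = 13*0.0254 = 0.3302 m
spin = v/twist = 918/0.3302 = 2780.133 rev/s
RPM = spin*60 = 2780.133*60 ≈ 166808 RPM

166808 RPM


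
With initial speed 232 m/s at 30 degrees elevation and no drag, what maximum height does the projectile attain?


H = (v0*sin(theta))^2 / (2g) = (232*sin(30°))^2 / (2*9.81) = 685.8 m

685.8 m


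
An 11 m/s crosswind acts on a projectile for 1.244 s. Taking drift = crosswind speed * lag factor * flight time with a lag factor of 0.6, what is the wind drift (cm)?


drift = v_wind * lag * t = 11 * 0.6 * 1.244 = 8.2104 m ≈ 821 cm

821 cm


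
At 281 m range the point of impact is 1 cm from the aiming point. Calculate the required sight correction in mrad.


1 mrad subtends 1 cm per 10 m of range, so adj = error_cm / (dist_m / 10) = 1 / (281/10) = 0.03559 mrad

0.03559 mrad


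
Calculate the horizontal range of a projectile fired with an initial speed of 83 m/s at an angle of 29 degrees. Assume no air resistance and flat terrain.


R = v0^2 * sin(2*theta) / g = 83^2 * sin(2*29°) / 9.81 = 595.5 m

595.5 m


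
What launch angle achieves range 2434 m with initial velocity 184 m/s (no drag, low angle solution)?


sin(2*theta) = R*g/v0^2 = 2434*9.81/184^2 = 0.705268, theta = arcsin(0.705268)/2 = 22.43°

22.43 degrees


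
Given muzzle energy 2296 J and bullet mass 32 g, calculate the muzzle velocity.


v = sqrt(2*E/m) = sqrt(2*2296/0.032) = 378.8 m/s

378.8 m/s


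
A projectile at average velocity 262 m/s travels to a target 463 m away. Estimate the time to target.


t = d/v = 463/262 = 1.767 s

1.767 s


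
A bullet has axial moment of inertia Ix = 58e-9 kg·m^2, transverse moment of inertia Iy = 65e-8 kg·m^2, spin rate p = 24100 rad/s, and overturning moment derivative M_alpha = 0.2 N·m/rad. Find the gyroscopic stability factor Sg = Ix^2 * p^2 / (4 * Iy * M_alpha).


Sg = Ix^2 * p^2 / (4 * Iy * M_alpha) = (58e-9)^2 * 24100^2 / (4 * 65e-8 * 0.2) = 3.757

3.757


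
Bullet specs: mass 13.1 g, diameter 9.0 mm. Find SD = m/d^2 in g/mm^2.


SD = m/d^2 = 13.1/9.0^2 = 0.1617 g/mm^2

0.1617 g/mm^2


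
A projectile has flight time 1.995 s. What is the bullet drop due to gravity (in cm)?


drop = 0.5*g*t^2 = 0.5*9.81*1.995^2 = 19.522 m ≈ 1952 cm

1952 cm


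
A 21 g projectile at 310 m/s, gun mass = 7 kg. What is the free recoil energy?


v_r = m_p*v_p/m_gun = 0.021*310/7 = 0.93 m/s, E_r = 0.5*m_gun*v_r^2 = 0.5*7*0.93^2 = 3.027 J

3.027 J


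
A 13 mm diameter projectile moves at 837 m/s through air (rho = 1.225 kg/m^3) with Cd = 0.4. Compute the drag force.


A = pi*(d/2)^2 = pi*(13/2000)^2 = 1.32732e-04 m^2
Fd = 0.5*Cd*rho*A*v^2 = 0.5*0.4*1.225*1.32732e-04*837^2 = 22.78 N

22.78 N


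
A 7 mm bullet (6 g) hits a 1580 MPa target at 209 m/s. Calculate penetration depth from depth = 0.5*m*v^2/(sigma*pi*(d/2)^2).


A = pi*(d/2)^2 = pi*(7/2)^2 = 38.4845 mm^2
E = 0.5*m*v^2 = 0.5*0.006*209^2 = 131.043 J
depth = E/(sigma*A) = 131.043 J / (1580 MPa * 38.4845 mm^2) = 131.043/(1580 * 38.4845) m = 0.00215512 m ≈ 2.155 mm

2.155 mm


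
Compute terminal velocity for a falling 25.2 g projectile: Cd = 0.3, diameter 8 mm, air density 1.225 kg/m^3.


A = pi*(d/2)^2 = pi*(8/2000)^2 = 5.02655e-05 m^2
vt = sqrt(2mg/(Cd*rho*A)) = sqrt(2*0.0252*9.81/(0.3 * 1.225 * 5.02655e-05)) = 163.6 m/s

163.6 m/s


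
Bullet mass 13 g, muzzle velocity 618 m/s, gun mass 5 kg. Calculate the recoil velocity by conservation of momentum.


v_recoil = m_p * v_p / m_gun = 0.013 * 618 / 5 = 1.607 m/s

1.607 m/s


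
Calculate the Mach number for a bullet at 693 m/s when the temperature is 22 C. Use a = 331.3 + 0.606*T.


a = 331.3 + 0.606*(22) = 344.632 m/s
M = v/a = 693/344.632 = 2.011

2.011


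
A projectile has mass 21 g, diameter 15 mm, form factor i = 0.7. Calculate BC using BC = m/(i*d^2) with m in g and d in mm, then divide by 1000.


BC = m/(i*d^2*1000) = 21/(0.7 * 15^2 * 1000) = 0.0001333

0.0001333


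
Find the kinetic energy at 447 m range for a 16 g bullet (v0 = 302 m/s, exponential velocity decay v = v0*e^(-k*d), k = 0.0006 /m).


v = v0*exp(-k*d) = 302*exp(-0.0006*447) = 230.956 m/s
E = 0.5*m*v^2 = 0.5*0.016*230.956^2 = 426.7 J

426.7 J


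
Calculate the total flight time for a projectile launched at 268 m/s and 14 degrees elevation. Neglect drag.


T = 2*v0*sin(theta)/g = 2*268*sin(14°)/9.81 = 13.22 s

13.22 s


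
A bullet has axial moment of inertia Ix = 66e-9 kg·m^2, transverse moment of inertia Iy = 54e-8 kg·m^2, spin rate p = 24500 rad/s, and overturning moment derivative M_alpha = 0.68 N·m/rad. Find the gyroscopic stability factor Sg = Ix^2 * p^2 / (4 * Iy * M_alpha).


Sg = Ix^2 * p^2 / (4 * Iy * M_alpha) = (66e-9)^2 * 24500^2 / (4 * 54e-8 * 0.68) = 1.78

1.78


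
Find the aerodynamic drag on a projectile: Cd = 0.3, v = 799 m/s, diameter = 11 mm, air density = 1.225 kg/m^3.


A = pi*(d/2)^2 = pi*(11/2000)^2 = 9.50332e-05 m^2
Fd = 0.5*Cd*rho*A*v^2 = 0.5*0.3*1.225*9.50332e-05*799^2 = 11.15 N

11.15 N


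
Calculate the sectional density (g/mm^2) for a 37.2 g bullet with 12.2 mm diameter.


SD = m/d^2 = 37.2/12.2^2 = 0.2499 g/mm^2

0.2499 g/mm^2


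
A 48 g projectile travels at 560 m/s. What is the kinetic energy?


E = 0.5*m*v^2 = 0.5*0.048*560^2 = 7526 J

7526 J


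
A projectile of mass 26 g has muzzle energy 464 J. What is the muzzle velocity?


v = sqrt(2*E/m) = sqrt(2*464/0.026) = 188.9 m/s

188.9 m/s


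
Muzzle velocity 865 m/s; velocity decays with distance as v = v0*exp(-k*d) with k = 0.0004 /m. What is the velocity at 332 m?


v = v0*exp(-k*d) = 865*exp(-0.0004*332) = 757.4 m/s

757.4 m/s


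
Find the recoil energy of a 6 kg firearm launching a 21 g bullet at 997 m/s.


v_r = m_p*v_p/m_gun = 0.021*997/6 = 3.4895 m/s, E_r = 0.5*m_gun*v_r^2 = 0.5*6*3.4895^2 = 36.53 J

36.53 J


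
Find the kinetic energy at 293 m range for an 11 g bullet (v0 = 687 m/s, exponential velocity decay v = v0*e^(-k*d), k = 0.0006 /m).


v = v0*exp(-k*d) = 687*exp(-0.0006*293) = 576.246 m/s
E = 0.5*m*v^2 = 0.5*0.011*576.246^2 = 1826 J

1826 J


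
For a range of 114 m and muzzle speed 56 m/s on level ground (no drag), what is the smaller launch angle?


sin(2*theta) = R*g/v0^2 = 114*9.81/56^2 = 0.356614, theta = arcsin(0.356614)/2 = 10.45°

10.45 degrees


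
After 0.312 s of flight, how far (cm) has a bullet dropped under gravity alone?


drop = 0.5*g*t^2 = 0.5*9.81*0.312^2 = 0.477472 m ≈ 47.75 cm

47.75 cm


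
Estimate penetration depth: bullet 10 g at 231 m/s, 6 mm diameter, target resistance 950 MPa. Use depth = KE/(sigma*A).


A = pi*(d/2)^2 = pi*(6/2)^2 = 28.2743 mm^2
E = 0.5*m*v^2 = 0.5*0.01*231^2 = 266.805 J
depth = E/(sigma*A) = 266.805 J / (950 MPa * 28.2743 mm^2) = 266.805/(950 * 28.2743) m = 0.00993294 m ≈ 9.933 mm

9.933 mm


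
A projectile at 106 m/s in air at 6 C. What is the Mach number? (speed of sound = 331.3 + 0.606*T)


a = 331.3 + 0.606*(6) = 334.936 m/s
M = v/a = 106/334.936 = 0.3165

0.3165


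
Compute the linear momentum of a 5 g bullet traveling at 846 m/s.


p = m*v = 0.005*846 = 4.23 kg·m/s

4.23 kg·m/s


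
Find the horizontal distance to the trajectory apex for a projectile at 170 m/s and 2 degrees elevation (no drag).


R = v0^2*sin(2*theta)/g = 170^2*sin(2*2°)/9.81 = 205.501 m
apex_dist = R/2 = 205.501/2 = 102.8 m

102.8 m


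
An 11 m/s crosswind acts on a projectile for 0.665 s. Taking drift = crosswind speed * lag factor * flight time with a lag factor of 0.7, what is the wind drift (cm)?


drift = v_wind * lag * t = 11 * 0.7 * 0.665 = 5.1205 m ≈ 512 cm

512 cm


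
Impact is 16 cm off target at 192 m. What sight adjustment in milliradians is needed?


1 mrad subtends 1 cm per 10 m of range, so adj = error_cm / (dist_m / 10) = 16 / (192/10) = 0.8333 mrad

0.8333 mrad


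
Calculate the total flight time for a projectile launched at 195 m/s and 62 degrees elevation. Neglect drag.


T = 2*v0*sin(theta)/g = 2*195*sin(62°)/9.81 = 35.1 s

35.1 s


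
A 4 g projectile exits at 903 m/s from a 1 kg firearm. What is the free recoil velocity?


v_recoil = m_p * v_p / m_gun = 0.004 * 903 / 1 = 3.612 m/s

3.612 m/s


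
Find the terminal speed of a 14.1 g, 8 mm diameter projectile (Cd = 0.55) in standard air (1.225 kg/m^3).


A = pi*(d/2)^2 = pi*(8/2000)^2 = 5.02655e-05 m^2
vt = sqrt(2mg/(Cd*rho*A)) = sqrt(2*0.0141*9.81/(0.55 * 1.225 * 5.02655e-05)) = 90.38 m/s

90.38 m/s


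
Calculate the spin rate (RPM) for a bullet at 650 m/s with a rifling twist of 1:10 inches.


twist_m = 10*0.0254 = 0.254 m
spin = v/twist = 650/0.254 = 2559.055 rev/s
RPM = spin*60 = 2559.055*60 ≈ 153543 RPM

153543 RPM


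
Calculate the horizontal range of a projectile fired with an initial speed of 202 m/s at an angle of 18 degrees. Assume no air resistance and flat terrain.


R = v0^2 * sin(2*theta) / g = 202^2 * sin(2*18°) / 9.81 = 2445 m

2445 m


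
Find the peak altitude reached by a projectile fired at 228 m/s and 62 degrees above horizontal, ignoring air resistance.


H = (v0*sin(theta))^2 / (2g) = (228*sin(62°))^2 / (2*9.81) = 2066 m

2066 m


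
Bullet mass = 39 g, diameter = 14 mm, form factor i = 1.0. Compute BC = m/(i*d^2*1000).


BC = m/(i*d^2*1000) = 39/(1.0 * 14^2 * 1000) = 0.000199

0.000199


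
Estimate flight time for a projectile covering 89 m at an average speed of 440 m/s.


t = d/v = 89/440 = 0.2023 s

0.2023 s


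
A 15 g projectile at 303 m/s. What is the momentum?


p = m*v = 0.015*303 = 4.545 kg·m/s

4.545 kg·m/s


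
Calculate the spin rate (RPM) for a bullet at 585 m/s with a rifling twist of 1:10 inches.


twist_m = 10*0.0254 = 0.254 m
spin = v/twist = 585/0.254 = 2303.15 rev/s
RPM = spin*60 = 2303.15*60 ≈ 138189 RPM

138189 RPM


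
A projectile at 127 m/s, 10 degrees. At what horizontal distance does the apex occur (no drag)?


R = v0^2*sin(2*theta)/g = 127^2*sin(2*10°)/9.81 = 562.329 m
apex_dist = R/2 = 562.329/2 = 281.2 m

281.2 m


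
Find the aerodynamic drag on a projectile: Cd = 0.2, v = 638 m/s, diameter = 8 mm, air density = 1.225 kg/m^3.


A = pi*(d/2)^2 = pi*(8/2000)^2 = 5.02655e-05 m^2
Fd = 0.5*Cd*rho*A*v^2 = 0.5*0.2*1.225*5.02655e-05*638^2 = 2.506 N

2.506 N


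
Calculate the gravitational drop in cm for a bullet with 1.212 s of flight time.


drop = 0.5*g*t^2 = 0.5*9.81*1.212^2 = 7.20517 m ≈ 720.5 cm

720.5 cm


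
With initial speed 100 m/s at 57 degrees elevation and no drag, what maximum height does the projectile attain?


H = (v0*sin(theta))^2 / (2g) = (100*sin(57°))^2 / (2*9.81) = 358.5 m

358.5 m


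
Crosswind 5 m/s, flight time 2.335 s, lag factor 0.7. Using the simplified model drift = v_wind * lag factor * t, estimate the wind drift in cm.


drift = v_wind * lag * t = 5 * 0.7 * 2.335 = 8.1725 m ≈ 817.2 cm

817.2 cm


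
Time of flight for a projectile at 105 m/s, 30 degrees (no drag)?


T = 2*v0*sin(theta)/g = 2*105*sin(30°)/9.81 = 10.7 s

10.7 s


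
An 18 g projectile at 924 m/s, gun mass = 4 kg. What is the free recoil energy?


v_r = m_p*v_p/m_gun = 0.018*924/4 = 4.158 m/s, E_r = 0.5*m_gun*v_r^2 = 0.5*4*4.158^2 = 34.58 J

34.58 J


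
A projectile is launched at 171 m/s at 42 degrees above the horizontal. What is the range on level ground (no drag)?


R = v0^2 * sin(2*theta) / g = 171^2 * sin(2*42°) / 9.81 = 2964 m

2964 m


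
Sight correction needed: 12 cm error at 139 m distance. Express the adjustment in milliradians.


1 mrad subtends 1 cm per 10 m of range, so adj = error_cm / (dist_m / 10) = 12 / (139/10) = 0.8633 mrad

0.8633 mrad


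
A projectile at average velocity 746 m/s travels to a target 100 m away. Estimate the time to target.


t = d/v = 100/746 = 0.134 s

0.134 s


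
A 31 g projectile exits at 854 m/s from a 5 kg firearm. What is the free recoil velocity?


v_recoil = m_p * v_p / m_gun = 0.031 * 854 / 5 = 5.295 m/s

5.295 m/s


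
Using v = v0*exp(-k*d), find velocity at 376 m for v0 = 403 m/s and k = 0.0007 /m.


v = v0*exp(-k*d) = 403*exp(-0.0007*376) = 309.7 m/s

309.7 m/s


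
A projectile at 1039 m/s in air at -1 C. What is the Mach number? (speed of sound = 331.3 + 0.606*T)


a = 331.3 + 0.606*(-1) = 330.694 m/s
M = v/a = 1039/330.694 = 3.142

3.142


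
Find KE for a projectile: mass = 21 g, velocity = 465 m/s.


E = 0.5*m*v^2 = 0.5*0.021*465^2 = 2270 J

2270 J


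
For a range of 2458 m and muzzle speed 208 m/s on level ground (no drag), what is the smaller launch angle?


sin(2*theta) = R*g/v0^2 = 2458*9.81/208^2 = 0.557345, theta = arcsin(0.557345)/2 = 16.94°

16.94 degrees


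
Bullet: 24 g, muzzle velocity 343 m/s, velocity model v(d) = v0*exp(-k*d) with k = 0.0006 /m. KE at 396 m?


v = v0*exp(-k*d) = 343*exp(-0.0006*396) = 270.462 m/s
E = 0.5*m*v^2 = 0.5*0.024*270.462^2 = 877.8 J

877.8 J


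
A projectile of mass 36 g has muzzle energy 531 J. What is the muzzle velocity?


v = sqrt(2*E/m) = sqrt(2*531/0.036) = 171.8 m/s

171.8 m/s


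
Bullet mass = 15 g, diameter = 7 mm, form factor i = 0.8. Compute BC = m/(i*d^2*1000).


BC = m/(i*d^2*1000) = 15/(0.8 * 7^2 * 1000) = 0.0003827

0.0003827


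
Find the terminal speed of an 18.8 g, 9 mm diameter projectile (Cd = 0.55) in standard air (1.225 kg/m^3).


A = pi*(d/2)^2 = pi*(9/2000)^2 = 6.36173e-05 m^2
vt = sqrt(2mg/(Cd*rho*A)) = sqrt(2*0.0188*9.81/(0.55 * 1.225 * 6.36173e-05)) = 92.77 m/s

92.77 m/s


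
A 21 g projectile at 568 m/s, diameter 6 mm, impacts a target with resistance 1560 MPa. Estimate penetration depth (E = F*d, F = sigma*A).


A = pi*(d/2)^2 = pi*(6/2)^2 = 28.2743 mm^2
E = 0.5*m*v^2 = 0.5*0.021*568^2 = 3387.55 J
depth = E/(sigma*A) = 3387.55 J / (1560 MPa * 28.2743 mm^2) = 3387.55/(1560 * 28.2743) m = 0.0768014 m ≈ 76.8 mm

76.8 mm


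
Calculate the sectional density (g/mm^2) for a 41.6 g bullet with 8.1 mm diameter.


SD = m/d^2 = 41.6/8.1^2 = 0.634 g/mm^2

0.634 g/mm^2


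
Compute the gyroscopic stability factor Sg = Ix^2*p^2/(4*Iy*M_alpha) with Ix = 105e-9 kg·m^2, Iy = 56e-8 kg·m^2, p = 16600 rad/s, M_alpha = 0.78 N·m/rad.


Sg = Ix^2 * p^2 / (4 * Iy * M_alpha) = (105e-9)^2 * 16600^2 / (4 * 56e-8 * 0.78) = 1.739

1.739


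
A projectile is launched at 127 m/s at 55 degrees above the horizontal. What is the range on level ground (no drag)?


R = v0^2 * sin(2*theta) / g = 127^2 * sin(2*55°) / 9.81 = 1545 m

1545 m


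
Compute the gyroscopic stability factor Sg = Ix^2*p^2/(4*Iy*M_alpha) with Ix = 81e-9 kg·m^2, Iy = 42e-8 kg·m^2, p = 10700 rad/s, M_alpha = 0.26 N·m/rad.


Sg = Ix^2 * p^2 / (4 * Iy * M_alpha) = (81e-9)^2 * 10700^2 / (4 * 42e-8 * 0.26) = 1.72

1.72


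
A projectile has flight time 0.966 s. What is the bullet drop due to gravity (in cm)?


drop = 0.5*g*t^2 = 0.5*9.81*0.966^2 = 4.57713 m ≈ 457.7 cm

457.7 cm


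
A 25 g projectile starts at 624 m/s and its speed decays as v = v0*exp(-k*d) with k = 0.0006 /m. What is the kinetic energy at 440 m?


v = v0*exp(-k*d) = 624*exp(-0.0006*440) = 479.215 m/s
E = 0.5*m*v^2 = 0.5*0.025*479.215^2 = 2871 J

2871 J


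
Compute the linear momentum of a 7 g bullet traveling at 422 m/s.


p = m*v = 0.007*422 = 2.954 kg·m/s

2.954 kg·m/s


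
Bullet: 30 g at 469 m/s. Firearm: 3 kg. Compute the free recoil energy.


v_r = m_p*v_p/m_gun = 0.03*469/3 = 4.69 m/s, E_r = 0.5*m_gun*v_r^2 = 0.5*3*4.69^2 = 32.99 J

32.99 J


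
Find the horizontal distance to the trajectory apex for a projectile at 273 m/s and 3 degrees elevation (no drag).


R = v0^2*sin(2*theta)/g = 273^2*sin(2*3°)/9.81 = 794.129 m
apex_dist = R/2 = 794.129/2 = 397.1 m

397.1 m


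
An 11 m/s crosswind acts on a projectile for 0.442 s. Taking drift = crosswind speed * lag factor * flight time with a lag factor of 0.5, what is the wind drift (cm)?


drift = v_wind * lag * t = 11 * 0.5 * 0.442 = 2.431 m ≈ 243.1 cm

243.1 cm


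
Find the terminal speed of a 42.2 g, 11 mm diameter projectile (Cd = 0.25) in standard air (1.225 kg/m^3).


A = pi*(d/2)^2 = pi*(11/2000)^2 = 9.50332e-05 m^2
vt = sqrt(2mg/(Cd*rho*A)) = sqrt(2*0.0422*9.81/(0.25 * 1.225 * 9.50332e-05)) = 168.7 m/s

168.7 m/s


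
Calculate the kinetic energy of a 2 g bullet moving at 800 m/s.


E = 0.5*m*v^2 = 0.5*0.002*800^2 = 640 J

640 J


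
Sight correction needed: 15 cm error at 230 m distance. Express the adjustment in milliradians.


1 mrad subtends 1 cm per 10 m of range, so adj = error_cm / (dist_m / 10) = 15 / (230/10) = 0.6522 mrad

0.6522 mrad


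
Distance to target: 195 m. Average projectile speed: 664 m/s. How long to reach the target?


t = d/v = 195/664 = 0.2937 s

0.2937 s


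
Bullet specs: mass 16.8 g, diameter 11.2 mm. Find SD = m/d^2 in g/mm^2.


SD = m/d^2 = 16.8/11.2^2 = 0.1339 g/mm^2

0.1339 g/mm^2


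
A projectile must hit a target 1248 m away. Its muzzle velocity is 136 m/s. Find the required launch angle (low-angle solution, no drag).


sin(2*theta) = R*g/v0^2 = 1248*9.81/136^2 = 0.66192, theta = arcsin(0.66192)/2 = 20.72°

20.72 degrees


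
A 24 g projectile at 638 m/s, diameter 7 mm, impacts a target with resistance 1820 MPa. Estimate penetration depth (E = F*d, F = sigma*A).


A = pi*(d/2)^2 = pi*(7/2)^2 = 38.4845 mm^2
E = 0.5*m*v^2 = 0.5*0.024*638^2 = 4884.53 J
depth = E/(sigma*A) = 4884.53 J / (1820 MPa * 38.4845 mm^2) = 4884.53/(1820 * 38.4845) m = 0.0697373 m ≈ 69.74 mm

69.74 mm


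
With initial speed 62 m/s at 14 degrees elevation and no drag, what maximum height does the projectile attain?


H = (v0*sin(theta))^2 / (2g) = (62*sin(14°))^2 / (2*9.81) = 11.47 m

11.47 m


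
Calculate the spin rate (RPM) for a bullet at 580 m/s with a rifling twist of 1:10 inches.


twist_m = 10*0.0254 = 0.254 m
spin = v/twist = 580/0.254 = 2283.465 rev/s
RPM = spin*60 = 2283.465*60 ≈ 137008 RPM

137008 RPM


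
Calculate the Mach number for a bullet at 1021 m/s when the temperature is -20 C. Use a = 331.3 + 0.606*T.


a = 331.3 + 0.606*(-20) = 319.18 m/s
M = v/a = 1021/319.18 = 3.199

3.199


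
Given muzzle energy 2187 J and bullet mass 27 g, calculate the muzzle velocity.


v = sqrt(2*E/m) = sqrt(2*2187/0.027) = 402.5 m/s

402.5 m/s


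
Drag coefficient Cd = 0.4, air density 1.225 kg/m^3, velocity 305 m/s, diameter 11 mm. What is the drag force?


A = pi*(d/2)^2 = pi*(11/2000)^2 = 9.50332e-05 m^2
Fd = 0.5*Cd*rho*A*v^2 = 0.5*0.4*1.225*9.50332e-05*305^2 = 2.166 N

2.166 N


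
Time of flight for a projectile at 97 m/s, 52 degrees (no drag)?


T = 2*v0*sin(theta)/g = 2*97*sin(52°)/9.81 = 15.58 s

15.58 s


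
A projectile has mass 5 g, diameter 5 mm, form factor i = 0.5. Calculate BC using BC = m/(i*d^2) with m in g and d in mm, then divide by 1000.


BC = m/(i*d^2*1000) = 5/(0.5 * 5^2 * 1000) = 0.0004

0.0004


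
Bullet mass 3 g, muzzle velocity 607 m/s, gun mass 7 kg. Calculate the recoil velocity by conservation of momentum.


v_recoil = m_p * v_p / m_gun = 0.003 * 607 / 7 = 0.2601 m/s

0.2601 m/s


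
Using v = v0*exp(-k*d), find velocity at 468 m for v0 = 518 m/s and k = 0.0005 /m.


v = v0*exp(-k*d) = 518*exp(-0.0005*468) = 409.9 m/s

409.9 m/s


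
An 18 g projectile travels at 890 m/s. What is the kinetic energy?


E = 0.5*m*v^2 = 0.5*0.018*890^2 = 7129 J

7129 J


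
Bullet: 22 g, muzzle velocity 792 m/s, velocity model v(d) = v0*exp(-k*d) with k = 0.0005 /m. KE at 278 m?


v = v0*exp(-k*d) = 792*exp(-0.0005*278) = 689.221 m/s
E = 0.5*m*v^2 = 0.5*0.022*689.221^2 = 5225 J

5225 J


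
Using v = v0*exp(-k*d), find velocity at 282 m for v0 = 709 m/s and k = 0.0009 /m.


v = v0*exp(-k*d) = 709*exp(-0.0009*282) = 550.1 m/s

550.1 m/s


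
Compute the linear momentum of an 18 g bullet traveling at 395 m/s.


p = m*v = 0.018*395 = 7.11 kg·m/s

7.11 kg·m/s


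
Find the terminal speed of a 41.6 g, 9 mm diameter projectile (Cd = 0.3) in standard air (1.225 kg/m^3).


A = pi*(d/2)^2 = pi*(9/2000)^2 = 6.36173e-05 m^2
vt = sqrt(2mg/(Cd*rho*A)) = sqrt(2*0.0416*9.81/(0.3 * 1.225 * 6.36173e-05)) = 186.8 m/s

186.8 m/s


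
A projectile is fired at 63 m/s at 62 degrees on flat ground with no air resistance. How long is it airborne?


T = 2*v0*sin(theta)/g = 2*63*sin(62°)/9.81 = 11.34 s

11.34 s


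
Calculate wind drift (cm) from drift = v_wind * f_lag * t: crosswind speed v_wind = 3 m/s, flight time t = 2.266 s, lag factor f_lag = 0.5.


drift = v_wind * lag * t = 3 * 0.5 * 2.266 = 3.399 m ≈ 339.9 cm

339.9 cm


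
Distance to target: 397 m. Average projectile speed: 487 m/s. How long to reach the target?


t = d/v = 397/487 = 0.8152 s

0.8152 s


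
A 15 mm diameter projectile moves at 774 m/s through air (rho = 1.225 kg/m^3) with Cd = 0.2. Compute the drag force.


A = pi*(d/2)^2 = pi*(15/2000)^2 = 1.76715e-04 m^2
Fd = 0.5*Cd*rho*A*v^2 = 0.5*0.2*1.225*1.76715e-04*774^2 = 12.97 N

12.97 N


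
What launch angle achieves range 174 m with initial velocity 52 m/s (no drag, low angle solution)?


sin(2*theta) = R*g/v0^2 = 174*9.81/52^2 = 0.631265, theta = arcsin(0.631265)/2 = 19.57°

19.57 degrees


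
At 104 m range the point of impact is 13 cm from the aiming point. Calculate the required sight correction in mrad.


1 mrad subtends 1 cm per 10 m of range, so adj = error_cm / (dist_m / 10) = 13 / (104/10) = 1.25 mrad

1.25 mrad


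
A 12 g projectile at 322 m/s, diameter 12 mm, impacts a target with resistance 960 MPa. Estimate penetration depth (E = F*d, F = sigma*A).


A = pi*(d/2)^2 = pi*(12/2)^2 = 113.097 mm^2
E = 0.5*m*v^2 = 0.5*0.012*322^2 = 622.104 J
depth = E/(sigma*A) = 622.104 J / (960 MPa * 113.097 mm^2) = 622.104/(960 * 113.097) m = 0.0057298 m ≈ 5.73 mm

5.73 mm


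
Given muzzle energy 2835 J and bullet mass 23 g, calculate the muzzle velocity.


v = sqrt(2*E/m) = sqrt(2*2835/0.023) = 496.5 m/s

496.5 m/s


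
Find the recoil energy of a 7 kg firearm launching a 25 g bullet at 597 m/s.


v_r = m_p*v_p/m_gun = 0.025*597/7 = 2.13214 m/s, E_r = 0.5*m_gun*v_r^2 = 0.5*7*2.13214^2 = 15.91 J

15.91 J


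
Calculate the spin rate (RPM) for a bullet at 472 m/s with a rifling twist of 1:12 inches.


twist_m = 12*0.0254 = 0.3048 m
spin = v/twist = 472/0.3048 = 1548.556 rev/s
RPM = spin*60 = 1548.556*60 ≈ 92913 RPM

92913 RPM


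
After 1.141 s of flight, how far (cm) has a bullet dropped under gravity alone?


drop = 0.5*g*t^2 = 0.5*9.81*1.141^2 = 6.38573 m ≈ 638.6 cm

638.6 cm


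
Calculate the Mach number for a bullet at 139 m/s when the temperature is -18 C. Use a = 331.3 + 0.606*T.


a = 331.3 + 0.606*(-18) = 320.392 m/s
M = v/a = 139/320.392 = 0.4338

0.4338


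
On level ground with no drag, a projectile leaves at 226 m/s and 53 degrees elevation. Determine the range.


R = v0^2 * sin(2*theta) / g = 226^2 * sin(2*53°) / 9.81 = 5005 m

5005 m


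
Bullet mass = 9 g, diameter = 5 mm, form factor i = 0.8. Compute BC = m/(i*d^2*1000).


BC = m/(i*d^2*1000) = 9/(0.8 * 5^2 * 1000) = 0.00045

0.00045


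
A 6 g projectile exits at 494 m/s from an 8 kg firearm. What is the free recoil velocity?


v_recoil = m_p * v_p / m_gun = 0.006 * 494 / 8 = 0.3705 m/s

0.3705 m/s


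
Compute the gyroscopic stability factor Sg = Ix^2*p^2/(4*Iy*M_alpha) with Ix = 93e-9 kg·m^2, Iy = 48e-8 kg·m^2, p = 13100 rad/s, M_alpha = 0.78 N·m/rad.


Sg = Ix^2 * p^2 / (4 * Iy * M_alpha) = (93e-9)^2 * 13100^2 / (4 * 48e-8 * 0.78) = 0.9911

0.9911


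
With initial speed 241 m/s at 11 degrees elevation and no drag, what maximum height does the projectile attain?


H = (v0*sin(theta))^2 / (2g) = (241*sin(11°))^2 / (2*9.81) = 107.8 m

107.8 m


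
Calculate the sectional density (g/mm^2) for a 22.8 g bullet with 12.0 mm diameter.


SD = m/d^2 = 22.8/12.0^2 = 0.1583 g/mm^2

0.1583 g/mm^2


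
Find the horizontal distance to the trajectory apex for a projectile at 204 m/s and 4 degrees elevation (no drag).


R = v0^2*sin(2*theta)/g = 204^2*sin(2*4°)/9.81 = 590.4 m
apex_dist = R/2 = 590.4/2 = 295.2 m

295.2 m


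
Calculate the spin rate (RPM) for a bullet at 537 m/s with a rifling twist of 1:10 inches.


twist_m = 10*0.0254 = 0.254 m
spin = v/twist = 537/0.254 = 2114.173 rev/s
RPM = spin*60 = 2114.173*60 ≈ 126850 RPM

126850 RPM


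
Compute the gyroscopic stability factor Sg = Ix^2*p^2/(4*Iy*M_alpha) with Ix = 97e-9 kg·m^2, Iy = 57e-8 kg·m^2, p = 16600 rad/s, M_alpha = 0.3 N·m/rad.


Sg = Ix^2 * p^2 / (4 * Iy * M_alpha) = (97e-9)^2 * 16600^2 / (4 * 57e-8 * 0.3) = 3.791

3.791


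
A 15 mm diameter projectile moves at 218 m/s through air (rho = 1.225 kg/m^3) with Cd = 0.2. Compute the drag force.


A = pi*(d/2)^2 = pi*(15/2000)^2 = 1.76715e-04 m^2
Fd = 0.5*Cd*rho*A*v^2 = 0.5*0.2*1.225*1.76715e-04*218^2 = 1.029 N

1.029 N


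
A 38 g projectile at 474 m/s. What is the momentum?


p = m*v = 0.038*474 = 18.01 kg·m/s

18.01 kg·m/s


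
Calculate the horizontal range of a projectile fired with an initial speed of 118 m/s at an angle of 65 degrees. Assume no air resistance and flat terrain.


R = v0^2 * sin(2*theta) / g = 118^2 * sin(2*65°) / 9.81 = 1087 m

1087 m


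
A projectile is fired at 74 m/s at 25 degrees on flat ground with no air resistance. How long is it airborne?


T = 2*v0*sin(theta)/g = 2*74*sin(25°)/9.81 = 6.376 s

6.376 s


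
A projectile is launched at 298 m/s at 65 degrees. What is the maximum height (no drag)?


H = (v0*sin(theta))^2 / (2g) = (298*sin(65°))^2 / (2*9.81) = 3718 m

3718 m


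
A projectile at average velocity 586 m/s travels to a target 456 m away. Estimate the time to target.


t = d/v = 456/586 = 0.7782 s

0.7782 s


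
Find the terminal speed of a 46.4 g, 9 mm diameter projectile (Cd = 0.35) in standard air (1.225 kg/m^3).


A = pi*(d/2)^2 = pi*(9/2000)^2 = 6.36173e-05 m^2
vt = sqrt(2mg/(Cd*rho*A)) = sqrt(2*0.0464*9.81/(0.35 * 1.225 * 6.36173e-05)) = 182.7 m/s

182.7 m/s


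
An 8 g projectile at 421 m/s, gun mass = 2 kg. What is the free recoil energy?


v_r = m_p*v_p/m_gun = 0.008*421/2 = 1.684 m/s, E_r = 0.5*m_gun*v_r^2 = 0.5*2*1.684^2 = 2.836 J

2.836 J


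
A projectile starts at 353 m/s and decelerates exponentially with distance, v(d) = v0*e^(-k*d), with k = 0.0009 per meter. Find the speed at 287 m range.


v = v0*exp(-k*d) = 353*exp(-0.0009*287) = 272.6 m/s

272.6 m/s


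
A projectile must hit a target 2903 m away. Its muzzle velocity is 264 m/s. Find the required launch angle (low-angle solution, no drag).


sin(2*theta) = R*g/v0^2 = 2903*9.81/264^2 = 0.408609, theta = arcsin(0.408609)/2 = 12.06°

12.06 degrees


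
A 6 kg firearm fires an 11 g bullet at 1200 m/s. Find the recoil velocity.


v_recoil = m_p * v_p / m_gun = 0.011 * 1200 / 6 = 2.2 m/s

2.2 m/s


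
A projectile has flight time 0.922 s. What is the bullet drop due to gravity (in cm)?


drop = 0.5*g*t^2 = 0.5*9.81*0.922^2 = 4.16966 m ≈ 417 cm

417 cm


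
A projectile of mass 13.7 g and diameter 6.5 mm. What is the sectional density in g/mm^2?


SD = m/d^2 = 13.7/6.5^2 = 0.3243 g/mm^2

0.3243 g/mm^2


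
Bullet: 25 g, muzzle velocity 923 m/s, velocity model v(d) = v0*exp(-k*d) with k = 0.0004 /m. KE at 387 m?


v = v0*exp(-k*d) = 923*exp(-0.0004*387) = 790.629 m/s
E = 0.5*m*v^2 = 0.5*0.025*790.629^2 = 7814 J

7814 J


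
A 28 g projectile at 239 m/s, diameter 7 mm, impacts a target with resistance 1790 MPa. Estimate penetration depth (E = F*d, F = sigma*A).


A = pi*(d/2)^2 = pi*(7/2)^2 = 38.4845 mm^2
E = 0.5*m*v^2 = 0.5*0.028*239^2 = 799.694 J
depth = E/(sigma*A) = 799.694 J / (1790 MPa * 38.4845 mm^2) = 799.694/(1790 * 38.4845) m = 0.0116087 m ≈ 11.61 mm

11.61 mm


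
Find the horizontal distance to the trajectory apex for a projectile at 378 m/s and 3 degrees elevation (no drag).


R = v0^2*sin(2*theta)/g = 378^2*sin(2*3°)/9.81 = 1522.47 m
apex_dist = R/2 = 1522.47/2 = 761.2 m

761.2 m


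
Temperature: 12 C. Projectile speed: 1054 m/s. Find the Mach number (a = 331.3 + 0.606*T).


a = 331.3 + 0.606*(12) = 338.572 m/s
M = v/a = 1054/338.572 = 3.113

3.113


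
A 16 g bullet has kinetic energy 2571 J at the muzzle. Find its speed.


v = sqrt(2*E/m) = sqrt(2*2571/0.016) = 566.9 m/s

566.9 m/s


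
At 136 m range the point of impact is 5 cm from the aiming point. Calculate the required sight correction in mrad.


1 mrad subtends 1 cm per 10 m of range, so adj = error_cm / (dist_m / 10) = 5 / (136/10) = 0.3676 mrad

0.3676 mrad


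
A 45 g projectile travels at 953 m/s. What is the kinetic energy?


E = 0.5*m*v^2 = 0.5*0.045*953^2 = 20435 J

20435 J


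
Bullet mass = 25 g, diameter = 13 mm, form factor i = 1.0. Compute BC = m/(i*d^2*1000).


BC = m/(i*d^2*1000) = 25/(1.0 * 13^2 * 1000) = 0.0001479

0.0001479


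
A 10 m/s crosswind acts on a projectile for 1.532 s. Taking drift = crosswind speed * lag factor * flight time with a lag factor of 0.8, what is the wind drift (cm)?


drift = v_wind * lag * t = 10 * 0.8 * 1.532 = 12.256 m ≈ 1226 cm

1226 cm


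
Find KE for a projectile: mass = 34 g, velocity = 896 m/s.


E = 0.5*m*v^2 = 0.5*0.034*896^2 = 13648 J

13648 J


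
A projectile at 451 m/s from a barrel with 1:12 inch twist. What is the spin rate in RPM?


twist_m = 12*0.0254 = 0.3048 m
spin = v/twist = 451/0.3048 = 1479.659 rev/s
RPM = spin*60 = 1479.659*60 ≈ 88780 RPM

88780 RPM


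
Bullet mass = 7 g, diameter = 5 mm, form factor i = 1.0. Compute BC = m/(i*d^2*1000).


BC = m/(i*d^2*1000) = 7/(1.0 * 5^2 * 1000) = 0.00028

0.00028


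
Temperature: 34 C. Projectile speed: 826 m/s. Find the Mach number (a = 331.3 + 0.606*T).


a = 331.3 + 0.606*(34) = 351.904 m/s
M = v/a = 826/351.904 = 2.347

2.347


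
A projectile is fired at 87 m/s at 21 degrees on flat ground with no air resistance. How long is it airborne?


T = 2*v0*sin(theta)/g = 2*87*sin(21°)/9.81 = 6.356 s

6.356 s


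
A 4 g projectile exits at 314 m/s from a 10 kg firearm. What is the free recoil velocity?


v_recoil = m_p * v_p / m_gun = 0.004 * 314 / 10 = 0.1256 m/s

0.1256 m/s


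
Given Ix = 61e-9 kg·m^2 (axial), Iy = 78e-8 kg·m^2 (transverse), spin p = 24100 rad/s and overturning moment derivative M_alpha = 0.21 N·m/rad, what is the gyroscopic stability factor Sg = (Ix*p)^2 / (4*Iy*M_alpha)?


Sg = Ix^2 * p^2 / (4 * Iy * M_alpha) = (61e-9)^2 * 24100^2 / (4 * 78e-8 * 0.21) = 3.299

3.299


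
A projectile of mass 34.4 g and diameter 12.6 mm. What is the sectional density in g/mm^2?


SD = m/d^2 = 34.4/12.6^2 = 0.2167 g/mm^2

0.2167 g/mm^2


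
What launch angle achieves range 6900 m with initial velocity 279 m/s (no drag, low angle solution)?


sin(2*theta) = R*g/v0^2 = 6900*9.81/279^2 = 0.86958, theta = arcsin(0.86958)/2 = 30.2°

30.2 degrees


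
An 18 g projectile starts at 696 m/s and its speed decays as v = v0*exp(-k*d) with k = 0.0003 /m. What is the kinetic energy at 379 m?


v = v0*exp(-k*d) = 696*exp(-0.0003*379) = 621.198 m/s
E = 0.5*m*v^2 = 0.5*0.018*621.198^2 = 3473 J

3473 J


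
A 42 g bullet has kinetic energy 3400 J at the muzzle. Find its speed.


v = sqrt(2*E/m) = sqrt(2*3400/0.042) = 402.4 m/s

402.4 m/s


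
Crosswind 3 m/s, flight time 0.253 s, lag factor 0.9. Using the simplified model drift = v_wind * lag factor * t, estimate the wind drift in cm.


drift = v_wind * lag * t = 3 * 0.9 * 0.253 = 0.6831 m ≈ 68.31 cm

68.31 cm


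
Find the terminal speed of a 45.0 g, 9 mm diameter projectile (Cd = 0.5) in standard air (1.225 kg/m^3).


A = pi*(d/2)^2 = pi*(9/2000)^2 = 6.36173e-05 m^2
vt = sqrt(2mg/(Cd*rho*A)) = sqrt(2*0.045*9.81/(0.5 * 1.225 * 6.36173e-05)) = 150.5 m/s

150.5 m/s


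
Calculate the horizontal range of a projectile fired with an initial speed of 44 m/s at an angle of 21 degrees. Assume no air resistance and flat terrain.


R = v0^2 * sin(2*theta) / g = 44^2 * sin(2*21°) / 9.81 = 132.1 m

132.1 m


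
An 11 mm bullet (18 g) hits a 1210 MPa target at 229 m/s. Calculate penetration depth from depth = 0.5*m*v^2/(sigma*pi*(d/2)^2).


A = pi*(d/2)^2 = pi*(11/2)^2 = 95.0332 mm^2
E = 0.5*m*v^2 = 0.5*0.018*229^2 = 471.969 J
depth = E/(sigma*A) = 471.969 J / (1210 MPa * 95.0332 mm^2) = 471.969/(1210 * 95.0332) m = 0.00410443 m ≈ 4.104 mm

4.104 mm


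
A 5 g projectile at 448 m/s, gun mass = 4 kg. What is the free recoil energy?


v_r = m_p*v_p/m_gun = 0.005*448/4 = 0.56 m/s, E_r = 0.5*m_gun*v_r^2 = 0.5*4*0.56^2 = 0.6272 J

0.6272 J


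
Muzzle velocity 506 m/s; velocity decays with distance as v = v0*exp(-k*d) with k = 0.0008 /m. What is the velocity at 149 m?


v = v0*exp(-k*d) = 506*exp(-0.0008*149) = 449.1 m/s

449.1 m/s


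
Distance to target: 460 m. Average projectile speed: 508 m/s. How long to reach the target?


t = d/v = 460/508 = 0.9055 s

0.9055 s


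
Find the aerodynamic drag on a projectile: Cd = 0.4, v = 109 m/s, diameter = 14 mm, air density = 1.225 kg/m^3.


A = pi*(d/2)^2 = pi*(14/2000)^2 = 1.53938e-04 m^2
Fd = 0.5*Cd*rho*A*v^2 = 0.5*0.4*1.225*1.53938e-04*109^2 = 0.4481 N

0.4481 N


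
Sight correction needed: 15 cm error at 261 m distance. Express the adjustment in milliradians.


1 mrad subtends 1 cm per 10 m of range, so adj = error_cm / (dist_m / 10) = 15 / (261/10) = 0.5747 mrad

0.5747 mrad


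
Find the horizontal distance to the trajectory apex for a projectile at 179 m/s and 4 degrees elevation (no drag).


R = v0^2*sin(2*theta)/g = 179^2*sin(2*4°)/9.81 = 454.561 m
apex_dist = R/2 = 454.561/2 = 227.3 m

227.3 m


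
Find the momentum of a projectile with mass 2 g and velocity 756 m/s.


p = m*v = 0.002*756 = 1.512 kg·m/s

1.512 kg·m/s
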